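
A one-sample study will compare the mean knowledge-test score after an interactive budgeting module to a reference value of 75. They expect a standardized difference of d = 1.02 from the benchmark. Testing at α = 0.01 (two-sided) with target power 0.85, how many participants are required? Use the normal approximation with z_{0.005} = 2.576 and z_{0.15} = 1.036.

For a one-sample test: n = ((z_{α/2} + z_β) / d)².
z_{α/2} + z_β = 2.576 + 1.036 = 3.612.
n = (3.612 / 1.02)² = 3.541² = 12.54.
Round up.

n = 13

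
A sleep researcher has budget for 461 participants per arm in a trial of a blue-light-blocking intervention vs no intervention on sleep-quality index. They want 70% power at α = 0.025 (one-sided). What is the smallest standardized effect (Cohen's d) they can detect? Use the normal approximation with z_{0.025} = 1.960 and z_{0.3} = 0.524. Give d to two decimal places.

d_min ≈ 0.16

For two independent groups of n = 461 each: d_min = (z_{α} + z_β)·√(2/n).
z-sum = 1.960 + 0.524 = 2.484.
d_min = 2.484 × √(2/461) = 2.484 × 0.0659 = 0.164.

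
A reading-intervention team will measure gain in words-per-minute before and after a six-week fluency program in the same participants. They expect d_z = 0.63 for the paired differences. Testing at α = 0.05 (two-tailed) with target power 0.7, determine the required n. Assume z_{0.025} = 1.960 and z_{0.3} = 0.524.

For a paired (one-sample on differences) test: n = ((z_{α/2} + z_β) / d)².
z_{α/2} + z_β = 1.960 + 0.524 = 2.484.
n = (2.484 / 0.63)² = 3.943² = 15.55.
Round up.

n = 16 pairs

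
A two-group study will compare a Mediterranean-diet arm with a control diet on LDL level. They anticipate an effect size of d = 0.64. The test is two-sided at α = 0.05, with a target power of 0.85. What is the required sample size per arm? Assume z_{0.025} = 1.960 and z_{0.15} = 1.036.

For two independent groups with equal n: n = 2·((z_{α/2} + z_β) / d)².
z_{α/2} + z_β = 1.960 + 1.036 = 2.996.
n = 2 × (2.996 / 0.64)² = 2 × 4.681² = 2 × 21.91 = 43.8.
Round up to the next whole participant.

n = 44 per group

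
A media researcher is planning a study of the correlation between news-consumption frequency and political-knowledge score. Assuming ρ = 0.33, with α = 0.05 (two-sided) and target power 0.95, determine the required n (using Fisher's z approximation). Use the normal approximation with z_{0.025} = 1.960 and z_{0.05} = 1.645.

n = 114

Fisher's z: C = ½·ln((1+r)/(1−r)) = ½·ln(1.9851) = 0.3428.
n = ((z_{α/2} + z_β)/C)² + 3.
(1.960 + 1.645) / 0.3428 = 3.605 / 0.3428 = 10.516.
n = 10.516² + 3 = 110.59 + 3 = 113.6.
Round up.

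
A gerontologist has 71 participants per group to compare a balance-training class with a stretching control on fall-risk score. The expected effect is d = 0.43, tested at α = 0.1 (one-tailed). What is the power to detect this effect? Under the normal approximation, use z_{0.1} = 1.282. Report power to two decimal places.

For two equal groups, power = Φ(d·√(n/2) − z_{α}).
d·√(n/2) = 0.43 × √(71/2) = 0.43 × 5.958 = 2.562.
z_β = 2.562 − 1.282 = 1.280.
Power = Φ(1.280) = 0.900.

power ≈ 0.90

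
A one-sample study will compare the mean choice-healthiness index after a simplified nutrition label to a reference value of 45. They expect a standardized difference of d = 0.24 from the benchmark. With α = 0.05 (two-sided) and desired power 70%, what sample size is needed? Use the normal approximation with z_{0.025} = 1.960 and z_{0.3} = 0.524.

n = 108

For a one-sample test: n = ((z_{α/2} + z_β) / d)².
z_{α/2} + z_β = 1.960 + 0.524 = 2.484.
n = (2.484 / 0.24)² = 10.350² = 107.12.
Round up.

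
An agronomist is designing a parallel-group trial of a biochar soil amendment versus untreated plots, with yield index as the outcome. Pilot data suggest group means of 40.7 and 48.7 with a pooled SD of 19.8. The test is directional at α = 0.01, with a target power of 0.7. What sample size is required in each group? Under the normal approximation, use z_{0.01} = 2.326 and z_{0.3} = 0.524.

Cohen's d = |M₁ − M₂| / SD_pooled = |40.7 − 48.7| / 19.8 = 8.0 / 19.8 = 0.404.
For two independent groups with equal n: n = 2·((z_{α} + z_β) / d)².
z_{α} + z_β = 2.326 + 0.524 = 2.850.
n = 2 × (2.850 / 0.404)² = 2 × 7.054² = 2 × 49.77 = 99.5.
Round up to the next whole participant.

n = 100 per group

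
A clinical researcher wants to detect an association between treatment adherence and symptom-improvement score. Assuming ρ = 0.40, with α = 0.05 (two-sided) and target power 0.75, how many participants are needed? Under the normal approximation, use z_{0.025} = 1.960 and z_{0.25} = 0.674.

Fisher's z: C = ½·ln((1+r)/(1−r)) = ½·ln(2.3333) = 0.4236.
n = ((z_{α/2} + z_β)/C)² + 3.
(1.960 + 0.674) / 0.4236 = 2.634 / 0.4236 = 6.218.
n = 6.218² + 3 = 38.67 + 3 = 41.7.
Round up.

n = 42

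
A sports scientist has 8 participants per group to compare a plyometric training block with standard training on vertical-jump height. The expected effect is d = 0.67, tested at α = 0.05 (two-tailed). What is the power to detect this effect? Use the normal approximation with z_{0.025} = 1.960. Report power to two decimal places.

power ≈ 0.27

For two equal groups, power = Φ(d·√(n/2) − z_{α/2}).
d·√(n/2) = 0.67 × √(8/2) = 0.67 × 2.000 = 1.340.
z_β = 1.340 − 1.960 = -0.620.
Power = Φ(-0.620) = 0.268.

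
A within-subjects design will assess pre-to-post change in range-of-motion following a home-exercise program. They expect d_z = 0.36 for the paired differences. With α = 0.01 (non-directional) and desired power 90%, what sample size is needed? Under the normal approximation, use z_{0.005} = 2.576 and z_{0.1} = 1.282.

n = 115 pairs

For a paired (one-sample on differences) test: n = ((z_{α/2} + z_β) / d)².
z_{α/2} + z_β = 2.576 + 1.282 = 3.858.
n = (3.858 / 0.36)² = 10.717² = 114.85.
Round up.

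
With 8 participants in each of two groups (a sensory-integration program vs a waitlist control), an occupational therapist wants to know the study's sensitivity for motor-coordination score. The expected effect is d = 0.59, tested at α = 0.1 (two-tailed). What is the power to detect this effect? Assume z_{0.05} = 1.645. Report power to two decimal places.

power ≈ 0.32

For two equal groups, power = Φ(d·√(n/2) − z_{α/2}).
d·√(n/2) = 0.59 × √(8/2) = 0.59 × 2.000 = 1.180.
z_β = 1.180 − 1.645 = -0.465.
Power = Φ(-0.465) = 0.321.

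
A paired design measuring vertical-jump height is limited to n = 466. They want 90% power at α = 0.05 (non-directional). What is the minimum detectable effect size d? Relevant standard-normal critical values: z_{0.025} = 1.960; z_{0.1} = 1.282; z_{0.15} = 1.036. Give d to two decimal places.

d_min ≈ 0.15

For a single sample (or paired design) of n = 466: d_min = (z_{α/2} + z_β)/√n.
z-sum = 1.960 + 1.282 = 3.242.
d_min = 3.242 / √466 = 3.242 / 21.587 = 0.150.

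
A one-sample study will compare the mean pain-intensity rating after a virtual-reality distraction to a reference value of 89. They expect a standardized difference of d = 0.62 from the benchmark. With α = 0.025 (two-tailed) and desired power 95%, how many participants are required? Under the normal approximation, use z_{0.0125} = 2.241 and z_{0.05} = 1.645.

For a one-sample test: n = ((z_{α/2} + z_β) / d)².
z_{α/2} + z_β = 2.241 + 1.645 = 3.886.
n = (3.886 / 0.62)² = 6.268² = 39.28.
Round up.

n = 40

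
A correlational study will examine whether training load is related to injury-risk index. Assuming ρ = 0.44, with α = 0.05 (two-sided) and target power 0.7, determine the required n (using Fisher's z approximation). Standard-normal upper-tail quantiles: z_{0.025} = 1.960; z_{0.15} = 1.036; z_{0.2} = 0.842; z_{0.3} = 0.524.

n = 31

Fisher's z: C = ½·ln((1+r)/(1−r)) = ½·ln(2.5714) = 0.4722.
n = ((z_{α/2} + z_β)/C)² + 3.
(1.960 + 0.524) / 0.4722 = 2.484 / 0.4722 = 5.260.
n = 5.260² + 3 = 27.67 + 3 = 30.7.
Round up.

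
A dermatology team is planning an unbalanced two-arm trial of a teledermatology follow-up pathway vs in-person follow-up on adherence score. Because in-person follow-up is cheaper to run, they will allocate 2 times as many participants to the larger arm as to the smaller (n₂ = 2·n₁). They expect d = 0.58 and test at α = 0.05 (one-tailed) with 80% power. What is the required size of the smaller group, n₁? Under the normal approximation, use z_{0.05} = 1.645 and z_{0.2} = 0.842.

n₁ = 28

With allocation ratio k = n₂/n₁ = 2, Var(x̄₁−x̄₂) = σ²(1/n₁ + 1/(k·n₁)) = σ²·(k+1)/(k·n₁).
So n₁ = (1 + 1/k)·((z_{α} + z_β)/d)² = 1.500 × (2.487/0.58)².
n₁ = 1.500 × 18.39 = 27.6.
Round up: n₁ = 28, giving n₂ = 2 × 28 = 56.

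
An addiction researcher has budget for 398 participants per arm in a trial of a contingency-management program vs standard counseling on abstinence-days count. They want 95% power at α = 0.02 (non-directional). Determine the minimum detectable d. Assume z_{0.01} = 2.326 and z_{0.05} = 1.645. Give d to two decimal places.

For two independent groups of n = 398 each: d_min = (z_{α/2} + z_β)·√(2/n).
z-sum = 2.326 + 1.645 = 3.971.
d_min = 3.971 × √(2/398) = 3.971 × 0.0709 = 0.281.

d_min ≈ 0.28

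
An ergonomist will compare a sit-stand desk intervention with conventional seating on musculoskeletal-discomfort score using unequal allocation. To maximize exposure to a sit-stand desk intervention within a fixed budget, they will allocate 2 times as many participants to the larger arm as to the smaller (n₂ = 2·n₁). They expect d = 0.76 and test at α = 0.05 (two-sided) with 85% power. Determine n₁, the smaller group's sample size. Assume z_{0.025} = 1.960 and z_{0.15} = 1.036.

With allocation ratio k = n₂/n₁ = 2, Var(x̄₁−x̄₂) = σ²(1/n₁ + 1/(k·n₁)) = σ²·(k+1)/(k·n₁).
So n₁ = (1 + 1/k)·((z_{α/2} + z_β)/d)² = 1.500 × (2.996/0.76)².
n₁ = 1.500 × 15.54 = 23.3.
Round up: n₁ = 24, giving n₂ = 2 × 24 = 48.

n₁ = 24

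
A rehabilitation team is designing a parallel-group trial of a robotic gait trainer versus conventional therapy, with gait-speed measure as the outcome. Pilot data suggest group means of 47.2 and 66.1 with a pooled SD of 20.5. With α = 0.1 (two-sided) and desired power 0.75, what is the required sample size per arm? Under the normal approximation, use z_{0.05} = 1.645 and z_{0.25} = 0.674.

n = 13 per group

Cohen's d = |M₁ − M₂| / SD_pooled = |47.2 − 66.1| / 20.5 = 18.9 / 20.5 = 0.922.
For two independent groups with equal n: n = 2·((z_{α/2} + z_β) / d)².
z_{α/2} + z_β = 1.645 + 0.674 = 2.319.
n = 2 × (2.319 / 0.922)² = 2 × 2.515² = 2 × 6.33 = 12.7.
Round up to the next whole participant.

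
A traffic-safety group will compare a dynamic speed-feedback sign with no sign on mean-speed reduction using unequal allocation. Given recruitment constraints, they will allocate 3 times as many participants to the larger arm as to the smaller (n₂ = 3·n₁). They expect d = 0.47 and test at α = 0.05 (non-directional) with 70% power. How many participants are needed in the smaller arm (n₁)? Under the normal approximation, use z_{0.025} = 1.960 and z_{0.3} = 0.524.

n₁ = 38

With allocation ratio k = n₂/n₁ = 3, Var(x̄₁−x̄₂) = σ²(1/n₁ + 1/(k·n₁)) = σ²·(k+1)/(k·n₁).
So n₁ = (1 + 1/k)·((z_{α/2} + z_β)/d)² = 1.333 × (2.484/0.47)².
n₁ = 1.333 × 27.93 = 37.2.
Round up: n₁ = 38, giving n₂ = 3 × 38 = 114.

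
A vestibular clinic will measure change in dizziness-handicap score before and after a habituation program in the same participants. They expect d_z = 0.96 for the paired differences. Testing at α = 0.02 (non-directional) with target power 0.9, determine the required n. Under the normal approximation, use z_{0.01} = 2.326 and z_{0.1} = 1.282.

For a paired (one-sample on differences) test: n = ((z_{α/2} + z_β) / d)².
z_{α/2} + z_β = 2.326 + 1.282 = 3.608.
n = (3.608 / 0.96)² = 3.758² = 14.13.
Round up.

n = 15 pairs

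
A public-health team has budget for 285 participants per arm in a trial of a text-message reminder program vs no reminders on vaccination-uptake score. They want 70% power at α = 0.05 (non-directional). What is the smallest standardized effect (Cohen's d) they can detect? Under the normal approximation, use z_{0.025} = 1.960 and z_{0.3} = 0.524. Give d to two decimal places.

For two independent groups of n = 285 each: d_min = (z_{α/2} + z_β)·√(2/n).
z-sum = 1.960 + 0.524 = 2.484.
d_min = 2.484 × √(2/285) = 2.484 × 0.0838 = 0.208.

d_min ≈ 0.21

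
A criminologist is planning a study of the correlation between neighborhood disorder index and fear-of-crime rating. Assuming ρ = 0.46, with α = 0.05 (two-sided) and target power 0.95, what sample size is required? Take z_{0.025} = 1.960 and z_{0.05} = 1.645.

Fisher's z: C = ½·ln((1+r)/(1−r)) = ½·ln(2.7037) = 0.4973.
n = ((z_{α/2} + z_β)/C)² + 3.
(1.960 + 1.645) / 0.4973 = 3.605 / 0.4973 = 7.249.
n = 7.249² + 3 = 52.55 + 3 = 55.6.
Round up.

n = 56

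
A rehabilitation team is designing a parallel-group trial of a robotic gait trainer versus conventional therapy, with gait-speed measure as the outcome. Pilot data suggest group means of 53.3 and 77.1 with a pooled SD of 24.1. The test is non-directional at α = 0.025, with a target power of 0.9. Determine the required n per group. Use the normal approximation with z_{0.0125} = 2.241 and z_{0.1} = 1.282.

n = 26 per group

Cohen's d = |M₁ − M₂| / SD_pooled = |53.3 − 77.1| / 24.1 = 23.8 / 24.1 = 0.988.
For two independent groups with equal n: n = 2·((z_{α/2} + z_β) / d)².
z_{α/2} + z_β = 2.241 + 1.282 = 3.523.
n = 2 × (3.523 / 0.988)² = 2 × 3.566² = 2 × 12.71 = 25.4.
Round up to the next whole participant.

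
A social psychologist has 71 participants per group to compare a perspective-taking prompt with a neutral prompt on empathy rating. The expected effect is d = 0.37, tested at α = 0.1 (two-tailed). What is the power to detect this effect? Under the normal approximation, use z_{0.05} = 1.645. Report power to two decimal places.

power ≈ 0.71

For two equal groups, power = Φ(d·√(n/2) − z_{α/2}).
d·√(n/2) = 0.37 × √(71/2) = 0.37 × 5.958 = 2.205.
z_β = 2.205 − 1.645 = 0.560.
Power = Φ(0.560) = 0.712.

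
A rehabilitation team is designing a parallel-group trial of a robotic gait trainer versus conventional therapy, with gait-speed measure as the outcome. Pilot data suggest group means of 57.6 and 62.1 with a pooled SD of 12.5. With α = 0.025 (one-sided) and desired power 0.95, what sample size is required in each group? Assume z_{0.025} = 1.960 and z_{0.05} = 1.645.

n = 201 per group

Cohen's d = |M₁ − M₂| / SD_pooled = |57.6 − 62.1| / 12.5 = 4.5 / 12.5 = 0.360.
For two independent groups with equal n: n = 2·((z_{α} + z_β) / d)².
z_{α} + z_β = 1.960 + 1.645 = 3.605.
n = 2 × (3.605 / 0.360)² = 2 × 10.014² = 2 × 100.28 = 200.6.
Round up to the next whole participant.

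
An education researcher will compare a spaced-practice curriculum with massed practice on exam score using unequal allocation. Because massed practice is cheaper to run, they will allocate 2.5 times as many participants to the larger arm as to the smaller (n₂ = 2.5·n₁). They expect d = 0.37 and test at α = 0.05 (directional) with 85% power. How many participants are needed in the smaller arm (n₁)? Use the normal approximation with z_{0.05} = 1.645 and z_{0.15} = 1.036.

n₁ = 74

With allocation ratio k = n₂/n₁ = 2.5, Var(x̄₁−x̄₂) = σ²(1/n₁ + 1/(k·n₁)) = σ²·(k+1)/(k·n₁).
So n₁ = (1 + 1/k)·((z_{α} + z_β)/d)² = 1.400 × (2.681/0.37)².
n₁ = 1.400 × 52.50 = 73.5.
Round up: n₁ = 74, giving n₂ = 2.5 × 74 = 185.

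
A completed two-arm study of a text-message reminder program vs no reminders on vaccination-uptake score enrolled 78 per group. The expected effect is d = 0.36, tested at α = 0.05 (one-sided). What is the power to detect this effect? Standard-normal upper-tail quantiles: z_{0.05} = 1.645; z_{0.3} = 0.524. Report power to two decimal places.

power ≈ 0.73

For two equal groups, power = Φ(d·√(n/2) − z_{α}).
d·√(n/2) = 0.36 × √(78/2) = 0.36 × 6.245 = 2.248.
z_β = 2.248 − 1.645 = 0.603.
Power = Φ(0.603) = 0.727.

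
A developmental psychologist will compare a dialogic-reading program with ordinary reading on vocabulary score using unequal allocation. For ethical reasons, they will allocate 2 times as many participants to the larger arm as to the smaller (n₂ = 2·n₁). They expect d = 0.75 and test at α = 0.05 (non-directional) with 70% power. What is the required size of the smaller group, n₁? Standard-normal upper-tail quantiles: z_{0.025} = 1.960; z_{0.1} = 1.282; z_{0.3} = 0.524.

n₁ = 17

With allocation ratio k = n₂/n₁ = 2, Var(x̄₁−x̄₂) = σ²(1/n₁ + 1/(k·n₁)) = σ²·(k+1)/(k·n₁).
So n₁ = (1 + 1/k)·((z_{α/2} + z_β)/d)² = 1.500 × (2.484/0.75)².
n₁ = 1.500 × 10.97 = 16.5.
Round up: n₁ = 17, giving n₂ = 2 × 17 = 34.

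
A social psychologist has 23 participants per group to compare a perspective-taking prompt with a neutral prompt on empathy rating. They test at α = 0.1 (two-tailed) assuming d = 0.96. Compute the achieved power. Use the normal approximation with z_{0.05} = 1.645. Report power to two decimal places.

For two equal groups, power = Φ(d·√(n/2) − z_{α/2}).
d·√(n/2) = 0.96 × √(23/2) = 0.96 × 3.391 = 3.256.
z_β = 3.256 − 1.645 = 1.611.
Power = Φ(1.611) = 0.946.

power ≈ 0.95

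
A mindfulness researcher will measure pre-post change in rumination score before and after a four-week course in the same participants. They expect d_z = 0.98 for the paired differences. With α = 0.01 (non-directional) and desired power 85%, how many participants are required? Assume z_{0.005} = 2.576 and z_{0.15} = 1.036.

For a paired (one-sample on differences) test: n = ((z_{α/2} + z_β) / d)².
z_{α/2} + z_β = 2.576 + 1.036 = 3.612.
n = (3.612 / 0.98)² = 3.686² = 13.58.
Round up.

n = 14 pairs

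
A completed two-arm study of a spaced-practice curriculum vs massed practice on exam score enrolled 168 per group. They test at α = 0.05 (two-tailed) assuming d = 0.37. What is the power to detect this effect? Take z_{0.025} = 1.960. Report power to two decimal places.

power ≈ 0.92

For two equal groups, power = Φ(d·√(n/2) − z_{α/2}).
d·√(n/2) = 0.37 × √(168/2) = 0.37 × 9.165 = 3.391.
z_β = 3.391 − 1.960 = 1.431.
Power = Φ(1.431) = 0.924.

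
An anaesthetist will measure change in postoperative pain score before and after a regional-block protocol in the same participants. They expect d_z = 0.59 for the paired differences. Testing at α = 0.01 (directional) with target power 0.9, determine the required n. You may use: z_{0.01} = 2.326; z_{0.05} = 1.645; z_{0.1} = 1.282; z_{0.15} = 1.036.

n = 38 pairs

For a paired (one-sample on differences) test: n = ((z_{α} + z_β) / d)².
z_{α} + z_β = 2.326 + 1.282 = 3.608.
n = (3.608 / 0.59)² = 6.115² = 37.40.
Round up.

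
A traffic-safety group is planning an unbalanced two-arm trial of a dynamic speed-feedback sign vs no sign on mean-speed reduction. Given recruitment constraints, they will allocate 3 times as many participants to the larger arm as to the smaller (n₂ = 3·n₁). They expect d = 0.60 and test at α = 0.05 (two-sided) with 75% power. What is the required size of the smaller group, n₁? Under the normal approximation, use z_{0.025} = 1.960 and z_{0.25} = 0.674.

With allocation ratio k = n₂/n₁ = 3, Var(x̄₁−x̄₂) = σ²(1/n₁ + 1/(k·n₁)) = σ²·(k+1)/(k·n₁).
So n₁ = (1 + 1/k)·((z_{α/2} + z_β)/d)² = 1.333 × (2.634/0.60)².
n₁ = 1.333 × 19.27 = 25.7.
Round up: n₁ = 26, giving n₂ = 3 × 26 = 78.

n₁ = 26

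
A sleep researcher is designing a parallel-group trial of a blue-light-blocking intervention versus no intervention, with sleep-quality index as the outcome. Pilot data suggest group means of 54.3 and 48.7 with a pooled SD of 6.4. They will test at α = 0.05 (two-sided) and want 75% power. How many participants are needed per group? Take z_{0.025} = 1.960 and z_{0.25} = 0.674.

Cohen's d = |M₁ − M₂| / SD_pooled = |54.3 − 48.7| / 6.4 = 5.6 / 6.4 = 0.875.
For two independent groups with equal n: n = 2·((z_{α/2} + z_β) / d)².
z_{α/2} + z_β = 1.960 + 0.674 = 2.634.
n = 2 × (2.634 / 0.875)² = 2 × 3.010² = 2 × 9.06 = 18.1.
Round up to the next whole participant.

n = 19 per group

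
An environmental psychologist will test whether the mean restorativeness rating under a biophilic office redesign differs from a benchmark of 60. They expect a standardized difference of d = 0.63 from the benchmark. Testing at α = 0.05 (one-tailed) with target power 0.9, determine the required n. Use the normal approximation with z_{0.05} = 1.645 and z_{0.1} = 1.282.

n = 22

For a one-sample test: n = ((z_{α} + z_β) / d)².
z_{α} + z_β = 1.645 + 1.282 = 2.927.
n = (2.927 / 0.63)² = 4.646² = 21.59.
Round up.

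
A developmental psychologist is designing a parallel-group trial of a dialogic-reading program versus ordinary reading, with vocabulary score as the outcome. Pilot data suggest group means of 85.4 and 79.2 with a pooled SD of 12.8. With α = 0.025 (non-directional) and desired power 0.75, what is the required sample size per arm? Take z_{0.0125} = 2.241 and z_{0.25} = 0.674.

Cohen's d = |M₁ − M₂| / SD_pooled = |85.4 − 79.2| / 12.8 = 6.2 / 12.8 = 0.484.
For two independent groups with equal n: n = 2·((z_{α/2} + z_β) / d)².
z_{α/2} + z_β = 2.241 + 0.674 = 2.915.
n = 2 × (2.915 / 0.484)² = 2 × 6.023² = 2 × 36.27 = 72.5.
Round up to the next whole participant.

n = 73 per group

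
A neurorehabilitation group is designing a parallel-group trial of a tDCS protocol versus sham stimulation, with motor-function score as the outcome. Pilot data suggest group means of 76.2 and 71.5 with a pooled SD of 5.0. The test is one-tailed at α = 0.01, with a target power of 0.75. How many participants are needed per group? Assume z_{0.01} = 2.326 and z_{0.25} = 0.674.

Cohen's d = |M₁ − M₂| / SD_pooled = |76.2 − 71.5| / 5.0 = 4.7 / 5.0 = 0.940.
For two independent groups with equal n: n = 2·((z_{α} + z_β) / d)².
z_{α} + z_β = 2.326 + 0.674 = 3.000.
n = 2 × (3.000 / 0.940)² = 2 × 3.191² = 2 × 10.19 = 20.4.
Round up to the next whole participant.

n = 21 per group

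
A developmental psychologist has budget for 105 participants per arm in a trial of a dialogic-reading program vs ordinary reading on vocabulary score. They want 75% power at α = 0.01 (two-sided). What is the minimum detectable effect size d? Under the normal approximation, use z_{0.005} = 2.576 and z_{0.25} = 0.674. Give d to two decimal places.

For two independent groups of n = 105 each: d_min = (z_{α/2} + z_β)·√(2/n).
z-sum = 2.576 + 0.674 = 3.250.
d_min = 3.250 × √(2/105) = 3.250 × 0.1380 = 0.449.

d_min ≈ 0.45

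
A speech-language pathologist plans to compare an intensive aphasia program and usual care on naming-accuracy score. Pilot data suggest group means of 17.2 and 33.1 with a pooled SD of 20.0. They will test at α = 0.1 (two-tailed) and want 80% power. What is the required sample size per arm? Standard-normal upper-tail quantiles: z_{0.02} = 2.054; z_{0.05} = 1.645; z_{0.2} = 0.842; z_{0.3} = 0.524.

Cohen's d = |M₁ − M₂| / SD_pooled = |17.2 − 33.1| / 20.0 = 15.9 / 20.0 = 0.795.
For two independent groups with equal n: n = 2·((z_{α/2} + z_β) / d)².
z_{α/2} + z_β = 1.645 + 0.842 = 2.487.
n = 2 × (2.487 / 0.795)² = 2 × 3.128² = 2 × 9.79 = 19.6.
Round up to the next whole participant.

n = 20 per group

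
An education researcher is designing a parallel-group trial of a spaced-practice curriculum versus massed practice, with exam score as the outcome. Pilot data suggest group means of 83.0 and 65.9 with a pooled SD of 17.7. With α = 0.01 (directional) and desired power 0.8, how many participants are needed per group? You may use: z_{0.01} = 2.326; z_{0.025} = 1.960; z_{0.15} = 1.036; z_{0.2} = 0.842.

n = 22 per group

Cohen's d = |M₁ − M₂| / SD_pooled = |83.0 − 65.9| / 17.7 = 17.1 / 17.7 = 0.966.
For two independent groups with equal n: n = 2·((z_{α} + z_β) / d)².
z_{α} + z_β = 2.326 + 0.842 = 3.168.
n = 2 × (3.168 / 0.966)² = 2 × 3.280² = 2 × 10.76 = 21.5.
Round up to the next whole participant.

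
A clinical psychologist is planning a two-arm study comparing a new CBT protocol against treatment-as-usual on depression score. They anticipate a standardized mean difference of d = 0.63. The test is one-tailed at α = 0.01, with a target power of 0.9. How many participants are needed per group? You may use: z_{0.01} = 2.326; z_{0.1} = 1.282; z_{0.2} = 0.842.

For two independent groups with equal n: n = 2·((z_{α} + z_β) / d)².
z_{α} + z_β = 2.326 + 1.282 = 3.608.
n = 2 × (3.608 / 0.63)² = 2 × 5.727² = 2 × 32.80 = 65.6.
Round up to the next whole participant.

n = 66 per group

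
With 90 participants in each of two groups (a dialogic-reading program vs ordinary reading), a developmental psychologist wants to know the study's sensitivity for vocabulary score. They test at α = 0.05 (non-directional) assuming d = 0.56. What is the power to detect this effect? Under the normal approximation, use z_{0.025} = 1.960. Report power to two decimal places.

For two equal groups, power = Φ(d·√(n/2) − z_{α/2}).
d·√(n/2) = 0.56 × √(90/2) = 0.56 × 6.708 = 3.757.
z_β = 3.757 − 1.960 = 1.797.
Power = Φ(1.797) = 0.964.

power ≈ 0.96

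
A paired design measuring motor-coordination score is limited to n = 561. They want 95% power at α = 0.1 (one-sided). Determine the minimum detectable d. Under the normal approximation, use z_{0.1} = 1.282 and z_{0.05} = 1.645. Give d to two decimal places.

d_min ≈ 0.12

For a single sample (or paired design) of n = 561: d_min = (z_{α} + z_β)/√n.
z-sum = 1.282 + 1.645 = 2.927.
d_min = 2.927 / √561 = 2.927 / 23.685 = 0.124.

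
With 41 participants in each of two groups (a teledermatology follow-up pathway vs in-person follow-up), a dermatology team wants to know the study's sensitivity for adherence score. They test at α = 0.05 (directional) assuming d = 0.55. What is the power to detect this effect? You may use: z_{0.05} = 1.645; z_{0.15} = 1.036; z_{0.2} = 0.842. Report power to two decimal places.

power ≈ 0.80

For two equal groups, power = Φ(d·√(n/2) − z_{α}).
d·√(n/2) = 0.55 × √(41/2) = 0.55 × 4.528 = 2.490.
z_β = 2.490 − 1.645 = 0.845.
Power = Φ(0.845) = 0.801.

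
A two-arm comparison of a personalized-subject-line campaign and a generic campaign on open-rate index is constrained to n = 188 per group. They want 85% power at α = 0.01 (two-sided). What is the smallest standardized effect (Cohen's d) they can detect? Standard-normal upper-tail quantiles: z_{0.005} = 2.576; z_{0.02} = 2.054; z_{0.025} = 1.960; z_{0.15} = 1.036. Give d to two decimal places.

d_min ≈ 0.37

For two independent groups of n = 188 each: d_min = (z_{α/2} + z_β)·√(2/n).
z-sum = 2.576 + 1.036 = 3.612.
d_min = 3.612 × √(2/188) = 3.612 × 0.1031 = 0.373.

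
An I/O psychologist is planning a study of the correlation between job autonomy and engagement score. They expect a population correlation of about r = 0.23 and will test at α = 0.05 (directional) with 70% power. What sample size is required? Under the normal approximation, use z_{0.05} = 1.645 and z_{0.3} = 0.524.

Fisher's z: C = ½·ln((1+r)/(1−r)) = ½·ln(1.5974) = 0.2342.
n = ((z_{α} + z_β)/C)² + 3.
(1.645 + 0.524) / 0.2342 = 2.169 / 0.2342 = 9.261.
n = 9.261² + 3 = 85.77 + 3 = 88.8.
Round up.

n = 89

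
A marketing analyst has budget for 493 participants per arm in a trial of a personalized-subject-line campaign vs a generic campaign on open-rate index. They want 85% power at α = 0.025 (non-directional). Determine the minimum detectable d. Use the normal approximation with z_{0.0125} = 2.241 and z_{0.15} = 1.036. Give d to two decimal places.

d_min ≈ 0.21

For two independent groups of n = 493 each: d_min = (z_{α/2} + z_β)·√(2/n).
z-sum = 2.241 + 1.036 = 3.277.
d_min = 3.277 × √(2/493) = 3.277 × 0.0637 = 0.209.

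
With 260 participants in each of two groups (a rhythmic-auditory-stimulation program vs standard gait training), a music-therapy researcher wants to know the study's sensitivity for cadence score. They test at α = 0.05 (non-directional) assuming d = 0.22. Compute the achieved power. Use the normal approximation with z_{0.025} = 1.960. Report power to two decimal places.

For two equal groups, power = Φ(d·√(n/2) − z_{α/2}).
d·√(n/2) = 0.22 × √(260/2) = 0.22 × 11.402 = 2.508.
z_β = 2.508 − 1.960 = 0.548.
Power = Φ(0.548) = 0.708.

power ≈ 0.71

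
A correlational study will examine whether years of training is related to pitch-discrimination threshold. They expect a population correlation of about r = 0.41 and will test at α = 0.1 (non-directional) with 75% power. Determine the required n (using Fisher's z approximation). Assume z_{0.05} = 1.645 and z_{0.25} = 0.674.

Fisher's z: C = ½·ln((1+r)/(1−r)) = ½·ln(2.3898) = 0.4356.
n = ((z_{α/2} + z_β)/C)² + 3.
(1.645 + 0.674) / 0.4356 = 2.319 / 0.4356 = 5.324.
n = 5.324² + 3 = 28.34 + 3 = 31.3.
Round up.

n = 32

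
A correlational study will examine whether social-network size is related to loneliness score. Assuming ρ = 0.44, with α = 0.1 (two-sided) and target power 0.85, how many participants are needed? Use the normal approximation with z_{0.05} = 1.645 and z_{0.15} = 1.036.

n = 36

Fisher's z: C = ½·ln((1+r)/(1−r)) = ½·ln(2.5714) = 0.4722.
n = ((z_{α/2} + z_β)/C)² + 3.
(1.645 + 1.036) / 0.4722 = 2.681 / 0.4722 = 5.678.
n = 5.678² + 3 = 32.24 + 3 = 35.2.
Round up.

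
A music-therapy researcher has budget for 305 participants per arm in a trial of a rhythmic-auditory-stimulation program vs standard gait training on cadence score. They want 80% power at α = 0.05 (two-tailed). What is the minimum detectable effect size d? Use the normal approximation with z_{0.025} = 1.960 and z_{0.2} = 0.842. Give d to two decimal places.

For two independent groups of n = 305 each: d_min = (z_{α/2} + z_β)·√(2/n).
z-sum = 1.960 + 0.842 = 2.802.
d_min = 2.802 × √(2/305) = 2.802 × 0.0810 = 0.227.

d_min ≈ 0.23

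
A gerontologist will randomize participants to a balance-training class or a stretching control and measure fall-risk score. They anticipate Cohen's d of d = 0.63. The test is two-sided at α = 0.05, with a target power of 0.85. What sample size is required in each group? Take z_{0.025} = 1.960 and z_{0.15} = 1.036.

n = 46 per group

For two independent groups with equal n: n = 2·((z_{α/2} + z_β) / d)².
z_{α/2} + z_β = 1.960 + 1.036 = 2.996.
n = 2 × (2.996 / 0.63)² = 2 × 4.756² = 2 × 22.62 = 45.2.
Round up to the next whole participant.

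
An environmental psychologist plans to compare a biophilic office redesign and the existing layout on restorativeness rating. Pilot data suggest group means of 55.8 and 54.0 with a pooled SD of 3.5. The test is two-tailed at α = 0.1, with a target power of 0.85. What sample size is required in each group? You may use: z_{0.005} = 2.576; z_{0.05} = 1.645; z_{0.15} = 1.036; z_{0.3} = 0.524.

n = 55 per group

Cohen's d = |M₁ − M₂| / SD_pooled = |55.8 − 54.0| / 3.5 = 1.8 / 3.5 = 0.514.
For two independent groups with equal n: n = 2·((z_{α/2} + z_β) / d)².
z_{α/2} + z_β = 1.645 + 1.036 = 2.681.
n = 2 × (2.681 / 0.514)² = 2 × 5.216² = 2 × 27.21 = 54.4.
Round up to the next whole participant.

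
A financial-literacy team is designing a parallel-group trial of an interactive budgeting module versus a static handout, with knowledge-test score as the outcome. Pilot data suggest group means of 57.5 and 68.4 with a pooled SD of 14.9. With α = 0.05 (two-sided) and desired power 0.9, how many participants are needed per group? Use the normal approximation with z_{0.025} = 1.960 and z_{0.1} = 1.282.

n = 40 per group

Cohen's d = |M₁ − M₂| / SD_pooled = |57.5 − 68.4| / 14.9 = 10.9 / 14.9 = 0.732.
For two independent groups with equal n: n = 2·((z_{α/2} + z_β) / d)².
z_{α/2} + z_β = 1.960 + 1.282 = 3.242.
n = 2 × (3.242 / 0.732)² = 2 × 4.429² = 2 × 19.62 = 39.2.
Round up to the next whole participant.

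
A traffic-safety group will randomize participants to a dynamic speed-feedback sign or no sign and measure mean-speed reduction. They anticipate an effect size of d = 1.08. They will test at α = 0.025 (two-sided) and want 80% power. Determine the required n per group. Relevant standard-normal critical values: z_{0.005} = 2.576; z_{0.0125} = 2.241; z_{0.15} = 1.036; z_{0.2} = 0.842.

n = 17 per group

For two independent groups with equal n: n = 2·((z_{α/2} + z_β) / d)².
z_{α/2} + z_β = 2.241 + 0.842 = 3.083.
n = 2 × (3.083 / 1.08)² = 2 × 2.855² = 2 × 8.15 = 16.3.
Round up to the next whole participant.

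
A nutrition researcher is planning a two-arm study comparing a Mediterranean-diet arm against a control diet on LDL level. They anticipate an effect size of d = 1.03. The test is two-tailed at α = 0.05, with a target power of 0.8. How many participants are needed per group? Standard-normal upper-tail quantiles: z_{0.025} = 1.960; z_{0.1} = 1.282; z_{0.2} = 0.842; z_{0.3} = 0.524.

For two independent groups with equal n: n = 2·((z_{α/2} + z_β) / d)².
z_{α/2} + z_β = 1.960 + 0.842 = 2.802.
n = 2 × (2.802 / 1.03)² = 2 × 2.720² = 2 × 7.40 = 14.8.
Round up to the next whole participant.

n = 15 per group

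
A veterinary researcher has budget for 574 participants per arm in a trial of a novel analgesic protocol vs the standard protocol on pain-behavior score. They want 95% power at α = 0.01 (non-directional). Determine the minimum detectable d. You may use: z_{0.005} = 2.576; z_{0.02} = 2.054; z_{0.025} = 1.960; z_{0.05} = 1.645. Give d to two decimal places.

For two independent groups of n = 574 each: d_min = (z_{α/2} + z_β)·√(2/n).
z-sum = 2.576 + 1.645 = 4.221.
d_min = 4.221 × √(2/574) = 4.221 × 0.0590 = 0.249.

d_min ≈ 0.25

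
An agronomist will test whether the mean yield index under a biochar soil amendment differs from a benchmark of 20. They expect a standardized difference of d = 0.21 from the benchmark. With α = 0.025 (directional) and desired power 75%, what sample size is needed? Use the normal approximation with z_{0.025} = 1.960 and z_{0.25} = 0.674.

For a one-sample test: n = ((z_{α} + z_β) / d)².
z_{α} + z_β = 1.960 + 0.674 = 2.634.
n = (2.634 / 0.21)² = 12.543² = 157.32.
Round up.

n = 158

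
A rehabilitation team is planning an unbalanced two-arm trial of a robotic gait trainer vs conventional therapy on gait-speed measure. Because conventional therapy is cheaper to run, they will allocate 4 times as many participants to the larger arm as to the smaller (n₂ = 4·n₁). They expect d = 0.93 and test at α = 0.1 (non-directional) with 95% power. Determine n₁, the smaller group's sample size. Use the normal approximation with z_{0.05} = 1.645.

With allocation ratio k = n₂/n₁ = 4, Var(x̄₁−x̄₂) = σ²(1/n₁ + 1/(k·n₁)) = σ²·(k+1)/(k·n₁).
So n₁ = (1 + 1/k)·((z_{α/2} + z_β)/d)² = 1.250 × (3.290/0.93)².
n₁ = 1.250 × 12.51 = 15.6.
Round up: n₁ = 16, giving n₂ = 4 × 16 = 64.

n₁ = 16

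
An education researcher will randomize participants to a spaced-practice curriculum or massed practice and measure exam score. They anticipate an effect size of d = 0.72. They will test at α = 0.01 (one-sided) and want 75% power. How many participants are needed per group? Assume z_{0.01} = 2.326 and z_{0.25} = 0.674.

For two independent groups with equal n: n = 2·((z_{α} + z_β) / d)².
z_{α} + z_β = 2.326 + 0.674 = 3.000.
n = 2 × (3.000 / 0.72)² = 2 × 4.167² = 2 × 17.36 = 34.7.
Round up to the next whole participant.

n = 35 per group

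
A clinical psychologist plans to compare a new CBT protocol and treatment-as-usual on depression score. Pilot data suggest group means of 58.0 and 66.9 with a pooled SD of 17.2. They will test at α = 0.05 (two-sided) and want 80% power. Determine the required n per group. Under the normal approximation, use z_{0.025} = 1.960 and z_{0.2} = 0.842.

n = 59 per group

Cohen's d = |M₁ − M₂| / SD_pooled = |58.0 − 66.9| / 17.2 = 8.9 / 17.2 = 0.517.
For two independent groups with equal n: n = 2·((z_{α/2} + z_β) / d)².
z_{α/2} + z_β = 1.960 + 0.842 = 2.802.
n = 2 × (2.802 / 0.517)² = 2 × 5.420² = 2 × 29.37 = 58.7.
Round up to the next whole participant.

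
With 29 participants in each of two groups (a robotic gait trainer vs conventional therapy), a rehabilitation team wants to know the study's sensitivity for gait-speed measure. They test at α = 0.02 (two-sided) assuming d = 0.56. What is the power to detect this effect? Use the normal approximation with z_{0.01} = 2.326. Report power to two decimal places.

power ≈ 0.42

For two equal groups, power = Φ(d·√(n/2) − z_{α/2}).
d·√(n/2) = 0.56 × √(29/2) = 0.56 × 3.808 = 2.132.
z_β = 2.132 − 2.326 = -0.194.
Power = Φ(-0.194) = 0.423.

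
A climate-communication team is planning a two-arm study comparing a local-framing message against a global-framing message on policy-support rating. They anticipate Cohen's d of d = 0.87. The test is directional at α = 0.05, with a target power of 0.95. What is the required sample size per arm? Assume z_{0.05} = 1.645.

n = 29 per group

For two independent groups with equal n: n = 2·((z_{α} + z_β) / d)².
z_{α} + z_β = 1.645 + 1.645 = 3.290.
n = 2 × (3.290 / 0.87)² = 2 × 3.782² = 2 × 14.30 = 28.6.
Round up to the next whole participant.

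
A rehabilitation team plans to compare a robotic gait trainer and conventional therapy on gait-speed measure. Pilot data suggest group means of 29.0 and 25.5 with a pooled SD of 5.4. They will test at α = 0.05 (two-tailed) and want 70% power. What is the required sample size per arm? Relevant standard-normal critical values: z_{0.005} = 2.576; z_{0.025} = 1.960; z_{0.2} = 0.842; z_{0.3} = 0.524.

Cohen's d = |M₁ − M₂| / SD_pooled = |29.0 − 25.5| / 5.4 = 3.5 / 5.4 = 0.648.
For two independent groups with equal n: n = 2·((z_{α/2} + z_β) / d)².
z_{α/2} + z_β = 1.960 + 0.524 = 2.484.
n = 2 × (2.484 / 0.648)² = 2 × 3.833² = 2 × 14.69 = 29.4.
Round up to the next whole participant.

n = 30 per group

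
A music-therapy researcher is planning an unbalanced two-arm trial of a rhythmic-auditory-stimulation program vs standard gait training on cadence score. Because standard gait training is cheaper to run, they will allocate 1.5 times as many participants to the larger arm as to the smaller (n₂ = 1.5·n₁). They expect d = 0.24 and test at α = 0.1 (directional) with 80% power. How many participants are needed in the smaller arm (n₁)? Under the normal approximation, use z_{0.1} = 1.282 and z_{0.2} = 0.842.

n₁ = 131

With allocation ratio k = n₂/n₁ = 1.5, Var(x̄₁−x̄₂) = σ²(1/n₁ + 1/(k·n₁)) = σ²·(k+1)/(k·n₁).
So n₁ = (1 + 1/k)·((z_{α} + z_β)/d)² = 1.667 × (2.124/0.24)².
n₁ = 1.667 × 78.32 = 130.5.
Round up: n₁ = 131, giving n₂ = ⌈1.5 × 131⌉ = ⌈196.5⌉ = 197.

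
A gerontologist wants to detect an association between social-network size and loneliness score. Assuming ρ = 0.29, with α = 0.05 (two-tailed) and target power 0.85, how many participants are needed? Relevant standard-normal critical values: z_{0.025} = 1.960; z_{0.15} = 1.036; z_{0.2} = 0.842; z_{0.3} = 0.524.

n = 104

Fisher's z: C = ½·ln((1+r)/(1−r)) = ½·ln(1.8169) = 0.2986.
n = ((z_{α/2} + z_β)/C)² + 3.
(1.960 + 1.036) / 0.2986 = 2.996 / 0.2986 = 10.033.
n = 10.033² + 3 = 100.67 + 3 = 103.7.
Round up.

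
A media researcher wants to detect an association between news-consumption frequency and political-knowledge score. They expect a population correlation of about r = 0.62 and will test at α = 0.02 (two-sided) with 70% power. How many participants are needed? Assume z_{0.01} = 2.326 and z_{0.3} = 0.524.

Fisher's z: C = ½·ln((1+r)/(1−r)) = ½·ln(4.2632) = 0.7250.
n = ((z_{α/2} + z_β)/C)² + 3.
(2.326 + 0.524) / 0.7250 = 2.850 / 0.7250 = 3.931.
n = 3.931² + 3 = 15.45 + 3 = 18.5.
Round up.

n = 19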